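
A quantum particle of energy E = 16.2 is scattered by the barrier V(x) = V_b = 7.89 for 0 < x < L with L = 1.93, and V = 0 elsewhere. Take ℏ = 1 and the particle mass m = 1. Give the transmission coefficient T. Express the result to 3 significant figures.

E > V_b: inside the barrier k₂ = √(2m(E − V_b))/ℏ = 4.077, k₂L = 7.868.
Matching at both interfaces gives T⁻¹ = 1 + V_b² sin²(k₂L) / [4E(E − V_b)] = 1.116, hence T = 0.896.

T = 0.896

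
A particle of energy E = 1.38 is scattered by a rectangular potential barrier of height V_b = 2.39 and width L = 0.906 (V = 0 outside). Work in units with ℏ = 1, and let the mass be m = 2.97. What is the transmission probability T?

T = 0.0451

Since E < V_b the interior solution is evanescent with decay constant κ = √(2m(V_b − E))/ℏ = 2.449.
κL = 2.219, sinh(κL) = 4.545.
Matching ψ, ψ′ at both faces gives T = [1 + V_b² sinh²(κL) / (4E(V_b − E))]⁻¹ = 1/22.17 = 0.0451.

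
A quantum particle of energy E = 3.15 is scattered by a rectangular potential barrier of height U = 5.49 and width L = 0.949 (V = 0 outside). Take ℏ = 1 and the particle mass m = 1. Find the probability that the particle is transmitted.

E < U: inside the barrier ψ ∝ e^{±κx} with κ = √(2m(U − E))/ℏ = 2.163.
κL = 2.053, sinh(κL) = 3.831.
The exact tunnelling result is T⁻¹ = 1 + U² sinh²(κL) / [4E(U − E)] = 16.01, so T = 0.0625.

T = 0.0625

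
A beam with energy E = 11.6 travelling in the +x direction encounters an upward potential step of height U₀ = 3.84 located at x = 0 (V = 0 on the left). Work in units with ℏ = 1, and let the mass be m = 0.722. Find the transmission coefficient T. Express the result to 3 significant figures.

T = 0.990

On each side the TISE gives plane waves with k = √(2m(E − V))/ℏ: k₁ = √(2·0.722·11.6) = 4.093, k₂ = √(2·0.722·7.76) = 3.347.
Continuity of ψ and ψ′ at the step yields the reflection amplitude r = (k₁ − k₂)/(k₁ + k₂) = 0.1002; thus R = |r|² = 0.01003, T = 0.9900.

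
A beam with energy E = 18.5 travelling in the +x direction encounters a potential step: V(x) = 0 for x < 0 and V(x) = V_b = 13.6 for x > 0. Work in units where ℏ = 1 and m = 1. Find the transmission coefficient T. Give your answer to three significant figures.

T = 0.897

On each side the TISE gives plane waves with k = √(2m(E − V))/ℏ: k₁ = √(2·1·18.5) = 6.083, k₂ = √(2·1·4.9) = 3.130.
Matching ψ and ψ′ at x = 0 gives r = (k₁ − k₂)/(k₁ + k₂), so R = r² = 0.1027 and T = 1 − R = 0.8973.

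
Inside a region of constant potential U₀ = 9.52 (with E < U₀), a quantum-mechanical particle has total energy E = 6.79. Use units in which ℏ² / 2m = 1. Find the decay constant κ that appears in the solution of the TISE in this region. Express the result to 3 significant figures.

Since E < U₀ the TISE in this region is ψ'' = κ²ψ with κ = √(2m(U₀ − E))/ℏ.
κ = √(2 × 0.5 × 2.73) = 1.652.

κ = 1.65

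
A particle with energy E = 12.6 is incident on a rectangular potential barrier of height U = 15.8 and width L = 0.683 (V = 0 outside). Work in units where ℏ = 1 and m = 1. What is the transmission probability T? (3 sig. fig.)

E < U: inside the barrier ψ ∝ e^{±κx} with κ = √(2m(U − E))/ℏ = 2.530.
κL = 1.728, sinh(κL) = 2.725.
The exact tunnelling result is T⁻¹ = 1 + U² sinh²(κL) / [4E(U − E)] = 12.50, so T = 0.0800.

T = 0.0800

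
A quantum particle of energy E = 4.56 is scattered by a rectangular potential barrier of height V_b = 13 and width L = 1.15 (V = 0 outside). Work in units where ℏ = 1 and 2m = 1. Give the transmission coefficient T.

E < V_b: inside the barrier ψ ∝ e^{±κx} with κ = √(2m(V_b − E))/ℏ = 2.905.
κL = 3.341, sinh(κL) = 14.11.
The exact tunnelling result is T⁻¹ = 1 + V_b² sinh²(κL) / [4E(V_b − E)] = 219.4, so T = 0.00456.

T = 0.00456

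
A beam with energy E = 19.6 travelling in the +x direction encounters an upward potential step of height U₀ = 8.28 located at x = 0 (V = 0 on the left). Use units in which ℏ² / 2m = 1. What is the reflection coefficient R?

R = 0.0186

The wavenumbers are k₁ = √(2mE)/ℏ = 4.427 on the left and k₂ = √(2m(E − U₀))/ℏ = 3.365 on the right.
Continuity of ψ and ψ′ at the step yields the reflection amplitude r = (k₁ − k₂)/(k₁ + k₂) = 0.1364; thus R = |r|² = 0.01860, T = 0.9814.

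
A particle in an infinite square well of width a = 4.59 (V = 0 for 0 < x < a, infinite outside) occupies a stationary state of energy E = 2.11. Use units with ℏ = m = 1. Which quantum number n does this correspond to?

n = 3

From E_n = n²π²ℏ²/(2ma²) invert to n = √(2ma²E)/(πℏ).
n = (4.59/π) × √(2 × 1 × 2.11) = 3.001 → n = 3.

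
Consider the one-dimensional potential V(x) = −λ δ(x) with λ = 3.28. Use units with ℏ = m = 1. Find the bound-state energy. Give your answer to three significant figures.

E = -5.38

The bound state is ψ(x) = √κ e^{−κ|x|}. The derivative jump ψ'(0⁺) − ψ'(0⁻) = −(2mλ/ℏ²)ψ(0) fixes κ = mλ/ℏ² = 3.280.
Then E = −ℏ²κ²/(2m) = −mλ²/(2ℏ²) = -5.379.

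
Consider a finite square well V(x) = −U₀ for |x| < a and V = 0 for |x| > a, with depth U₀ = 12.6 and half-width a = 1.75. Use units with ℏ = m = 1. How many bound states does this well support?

Define the well-strength parameter z₀ = (a/ℏ)√(2mU₀) = 1.75 × √(2·1·12.6) = 8.785.
A new bound state (alternating even/odd) appears each time z₀ passes a multiple of π/2, so N = ⌊2z₀/π⌋ + 1 = ⌊5.593⌋ + 1 = 6.

N = 6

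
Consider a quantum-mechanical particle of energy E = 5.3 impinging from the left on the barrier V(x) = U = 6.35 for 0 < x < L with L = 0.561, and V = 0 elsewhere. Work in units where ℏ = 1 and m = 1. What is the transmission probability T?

Since E < U the interior solution is evanescent with decay constant κ = √(2m(U − E))/ℏ = 1.449.
κL = 0.8130, sinh(κL) = 0.9055.
Matching ψ, ψ′ at both faces gives T = [1 + U² sinh²(κL) / (4E(U − E))]⁻¹ = 1/2.485 = 0.402.

T = 0.402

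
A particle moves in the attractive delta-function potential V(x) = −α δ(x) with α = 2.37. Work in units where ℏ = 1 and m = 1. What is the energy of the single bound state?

For x ≠ 0 the bound state is ψ ∝ e^{−κ|x|}; integrating the TISE across the delta gives the cusp condition 2κ = 2mα/ℏ², so κ = 2.370.
Then E = −ℏ²κ²/(2m) = −mα²/(2ℏ²) = -2.808.

E = -2.81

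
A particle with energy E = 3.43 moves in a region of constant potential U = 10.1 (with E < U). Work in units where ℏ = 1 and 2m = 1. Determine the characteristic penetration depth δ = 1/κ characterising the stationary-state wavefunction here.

δ = 0.387

Since E < U the TISE in this region is ψ'' = κ²ψ with κ = √(2m(U − E))/ℏ.
κ = √(2 × 0.5 × 6.67) = 2.583. The penetration depth is δ = 1/κ = 0.387.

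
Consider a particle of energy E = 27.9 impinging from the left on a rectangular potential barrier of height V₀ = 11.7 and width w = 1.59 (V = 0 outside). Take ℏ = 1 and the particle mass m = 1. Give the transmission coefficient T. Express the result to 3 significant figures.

T = 0.990

Above the barrier the interior wavenumber is k₂ = √(2m(E − V₀))/ℏ = 5.692, giving phase k₂w = 9.050.
T = [1 + V₀² sin²(k₂w) / (4E(E − V₀))]⁻¹ = 1/1.010 = 0.990.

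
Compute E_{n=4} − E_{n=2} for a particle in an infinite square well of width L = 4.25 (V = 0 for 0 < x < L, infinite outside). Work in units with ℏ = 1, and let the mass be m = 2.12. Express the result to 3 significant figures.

ΔE = 1.55

E_n = n²π²ℏ²/(2mL²), so ΔE = (4² − 2²) π²ℏ²/(2mL²).
ΔE = 12 × π² / (2 × 2.12 × 4.25²) = 1.546.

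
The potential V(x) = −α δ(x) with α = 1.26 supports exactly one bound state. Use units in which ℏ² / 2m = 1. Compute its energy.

E = -0.397

For x ≠ 0 the bound state is ψ ∝ e^{−κ|x|}; integrating the TISE across the delta gives the cusp condition 2κ = 2mα/ℏ², so κ = 0.6300.
Then E = −ℏ²κ²/(2m) = −mα²/(2ℏ²) = -0.3969.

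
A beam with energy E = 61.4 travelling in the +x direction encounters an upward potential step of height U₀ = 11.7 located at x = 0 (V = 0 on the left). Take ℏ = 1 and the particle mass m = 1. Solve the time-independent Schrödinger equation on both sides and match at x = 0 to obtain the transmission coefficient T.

T = 0.997

On each side the TISE gives plane waves with k = √(2m(E − V))/ℏ: k₁ = √(2·1·61.4) = 11.08, k₂ = √(2·1·49.7) = 9.970.
Matching ψ and ψ′ at x = 0 gives r = (k₁ − k₂)/(k₁ + k₂), so R = r² = 0.002788 and T = 1 − R = 0.9972.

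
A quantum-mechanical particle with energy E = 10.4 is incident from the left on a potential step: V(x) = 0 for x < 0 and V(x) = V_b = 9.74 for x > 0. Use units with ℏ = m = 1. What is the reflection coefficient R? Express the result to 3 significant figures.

On each side the TISE gives plane waves with k = √(2m(E − V))/ℏ: k₁ = √(2·1·10.4) = 4.561, k₂ = √(2·1·0.66) = 1.149.
Continuity of ψ and ψ′ at the step yields the reflection amplitude r = (k₁ − k₂)/(k₁ + k₂) = 0.5976; thus R = |r|² = 0.3571, T = 0.6429.

R = 0.357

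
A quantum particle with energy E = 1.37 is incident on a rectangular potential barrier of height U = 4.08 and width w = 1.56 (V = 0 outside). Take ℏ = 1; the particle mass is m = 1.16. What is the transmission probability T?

T = 0.00143

Since E < U the interior solution is evanescent with decay constant κ = √(2m(U − E))/ℏ = 2.507.
κw = 3.912, sinh(κw) = 24.98.
Matching ψ, ψ′ at both faces gives T = [1 + U² sinh²(κw) / (4E(U − E))]⁻¹ = 1/700.4 = 0.00143.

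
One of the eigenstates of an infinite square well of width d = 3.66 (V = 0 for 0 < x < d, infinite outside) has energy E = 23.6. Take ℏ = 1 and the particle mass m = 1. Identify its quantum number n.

From E_n = n²π²ℏ²/(2md²) invert to n = √(2md²E)/(πℏ).
n = (3.66/π) × √(2 × 1 × 23.6) = 8.004 → n = 8.

n = 8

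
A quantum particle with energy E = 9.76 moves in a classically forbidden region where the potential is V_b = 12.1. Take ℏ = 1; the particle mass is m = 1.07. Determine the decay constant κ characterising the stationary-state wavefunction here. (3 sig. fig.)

Since E < V_b the TISE in this region is ψ'' = κ²ψ with κ = √(2m(V_b − E))/ℏ.
κ = √(2 × 1.07 × 2.34) = 2.238.

κ = 2.24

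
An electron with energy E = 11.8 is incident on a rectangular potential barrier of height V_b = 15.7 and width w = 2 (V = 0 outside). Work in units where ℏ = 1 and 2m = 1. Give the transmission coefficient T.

T = 0.00111

Since E < V_b the interior solution is evanescent with decay constant κ = √(2m(V_b − E))/ℏ = 1.975.
κw = 3.950, sinh(κw) = 25.95.
Matching ψ, ψ′ at both faces gives T = [1 + V_b² sinh²(κw) / (4E(V_b − E))]⁻¹ = 1/902.7 = 0.00111.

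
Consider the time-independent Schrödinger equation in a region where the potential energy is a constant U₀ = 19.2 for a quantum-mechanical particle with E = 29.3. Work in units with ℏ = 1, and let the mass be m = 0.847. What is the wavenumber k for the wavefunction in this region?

With E > U₀ the solution is oscillatory, ψ ∝ e^{±ikx} with k = √(2m(E − U₀))/ℏ.
k = √(2 × 0.847 × 10.1) = 4.136.

k = 4.14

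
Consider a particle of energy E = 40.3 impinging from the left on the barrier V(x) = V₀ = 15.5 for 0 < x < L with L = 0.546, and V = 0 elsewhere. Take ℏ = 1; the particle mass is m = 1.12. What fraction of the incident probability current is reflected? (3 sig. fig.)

E > V₀: inside the barrier k₂ = √(2m(E − V₀))/ℏ = 7.453, k₂L = 4.070.
T = [1 + V₀² sin²(k₂L) / (4E(E − V₀))]⁻¹ = 1/1.038 = 0.963.
R = 1 − T = 0.0371.

R = 0.0371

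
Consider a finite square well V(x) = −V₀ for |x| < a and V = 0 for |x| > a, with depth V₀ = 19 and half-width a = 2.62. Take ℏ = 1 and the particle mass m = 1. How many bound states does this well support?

The dimensionless depth is z₀ = a√(2mV₀)/ℏ = 2.62 × √(38.00) = 16.15.
The even/odd transcendental equations gain one root per π/2 in z₀, giving N = 1 + ⌊2z₀/π⌋ = 1 + ⌊10.28⌋ = 11.

N = 11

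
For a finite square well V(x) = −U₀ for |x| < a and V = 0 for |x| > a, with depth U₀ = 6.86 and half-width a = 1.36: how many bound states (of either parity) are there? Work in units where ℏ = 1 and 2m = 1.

N = 3

The dimensionless depth is z₀ = a√(2mU₀)/ℏ = 1.36 × √(6.860) = 3.562.
The even/odd transcendental equations gain one root per π/2 in z₀, giving N = 1 + ⌊2z₀/π⌋ = 1 + ⌊2.268⌋ = 3.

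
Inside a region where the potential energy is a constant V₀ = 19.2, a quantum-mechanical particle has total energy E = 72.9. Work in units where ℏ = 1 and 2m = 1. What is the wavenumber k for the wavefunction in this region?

With E > V₀ the solution is oscillatory, ψ ∝ e^{±ikx} with k = √(2m(E − V₀))/ℏ.
k = √(2 × 0.5 × 53.7) = 7.328.

k = 7.33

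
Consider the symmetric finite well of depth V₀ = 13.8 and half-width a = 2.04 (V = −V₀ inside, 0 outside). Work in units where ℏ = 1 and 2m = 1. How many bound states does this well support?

N = 5

The dimensionless depth is z₀ = a√(2mV₀)/ℏ = 2.04 × √(13.80) = 7.578.
The even/odd transcendental equations gain one root per π/2 in z₀, giving N = 1 + ⌊2z₀/π⌋ = 1 + ⌊4.824⌋ = 5.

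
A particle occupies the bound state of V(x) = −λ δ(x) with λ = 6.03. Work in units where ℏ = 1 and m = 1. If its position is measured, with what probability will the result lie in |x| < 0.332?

The normalised bound state is ψ = √κ e^{−κ|x|} with κ = mλ/ℏ² = 6.030.
P(|x| < d) = ∫_{−d}^{d} κ e^{−2κ|x|} dx = 1 − e^{−2κd} = 1 − e^{−4.004} = 0.9818.

P = 0.982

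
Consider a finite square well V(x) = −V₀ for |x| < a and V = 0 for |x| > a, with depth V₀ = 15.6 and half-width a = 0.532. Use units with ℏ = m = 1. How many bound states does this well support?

The dimensionless depth is z₀ = a√(2mV₀)/ℏ = 0.532 × √(31.20) = 2.972.
A new bound state (alternating even/odd) appears each time z₀ passes a multiple of π/2, so N = ⌊2z₀/π⌋ + 1 = ⌊1.892⌋ + 1 = 2.

N = 2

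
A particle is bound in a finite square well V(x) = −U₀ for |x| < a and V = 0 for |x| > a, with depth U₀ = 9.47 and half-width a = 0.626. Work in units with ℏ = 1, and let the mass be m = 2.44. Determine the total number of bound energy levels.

N = 3

The dimensionless depth is z₀ = a√(2mU₀)/ℏ = 0.626 × √(46.21) = 4.256.
A new bound state (alternating even/odd) appears each time z₀ passes a multiple of π/2, so N = ⌊2z₀/π⌋ + 1 = ⌊2.709⌋ + 1 = 3.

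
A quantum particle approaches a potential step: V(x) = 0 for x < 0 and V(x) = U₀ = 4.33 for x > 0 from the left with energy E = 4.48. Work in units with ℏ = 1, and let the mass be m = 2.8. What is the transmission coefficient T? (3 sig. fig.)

The wavenumbers are k₁ = √(2mE)/ℏ = 5.009 on the left and k₂ = √(2m(E − U₀))/ℏ = 0.9165 on the right.
Continuity of ψ and ψ′ at the step yields the reflection amplitude r = (k₁ − k₂)/(k₁ + k₂) = 0.6906; thus R = |r|² = 0.4770, T = 0.5230.

T = 0.523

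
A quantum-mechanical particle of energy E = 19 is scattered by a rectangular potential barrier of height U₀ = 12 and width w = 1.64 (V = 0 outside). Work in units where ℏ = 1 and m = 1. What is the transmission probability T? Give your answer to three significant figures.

T = 0.994

E > U₀: inside the barrier k₂ = √(2m(E − U₀))/ℏ = 3.742, k₂w = 6.136.
Matching at both interfaces gives T⁻¹ = 1 + U₀² sin²(k₂w) / [4E(E − U₀)] = 1.006, hence T = 0.994.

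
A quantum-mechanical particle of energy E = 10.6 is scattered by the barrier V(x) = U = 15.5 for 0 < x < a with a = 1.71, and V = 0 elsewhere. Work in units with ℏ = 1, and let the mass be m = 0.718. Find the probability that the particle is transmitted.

Since E < U the interior solution is evanescent with decay constant κ = √(2m(U − E))/ℏ = 2.653.
κa = 4.536, sinh(κa) = 46.65.
The exact tunnelling result is T⁻¹ = 1 + U² sinh²(κa) / [4E(U − E)] = 2518, so T = 0.000397.

T = 0.000397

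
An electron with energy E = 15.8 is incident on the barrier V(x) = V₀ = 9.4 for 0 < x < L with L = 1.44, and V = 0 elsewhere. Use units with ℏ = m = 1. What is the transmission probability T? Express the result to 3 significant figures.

T = 0.848

Above the barrier the interior wavenumber is k₂ = √(2m(E − V₀))/ℏ = 3.578, giving phase k₂L = 5.152.
T = [1 + V₀² sin²(k₂L) / (4E(E − V₀))]⁻¹ = 1/1.179 = 0.848.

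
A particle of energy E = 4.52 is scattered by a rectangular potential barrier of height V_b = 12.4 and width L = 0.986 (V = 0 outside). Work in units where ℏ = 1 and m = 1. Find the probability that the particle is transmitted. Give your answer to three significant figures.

T = 0.00147

Since E < V_b the interior solution is evanescent with decay constant κ = √(2m(V_b − E))/ℏ = 3.970.
κL = 3.914, sinh(κL) = 25.05.
Matching ψ, ψ′ at both faces gives T = [1 + V_b² sinh²(κL) / (4E(V_b − E))]⁻¹ = 1/678.1 = 0.00147.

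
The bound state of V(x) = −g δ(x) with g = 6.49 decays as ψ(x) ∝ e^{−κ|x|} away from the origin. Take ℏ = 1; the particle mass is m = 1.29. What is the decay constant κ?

κ = 8.37

Integrating the TISE across x = 0 gives the cusp condition ψ'(0⁺) − ψ'(0⁻) = −(2mg/ℏ²)ψ(0).
With ψ ∝ e^{−κ|x|} this yields −2κ = −2mg/ℏ², so κ = mg/ℏ² = 8.372.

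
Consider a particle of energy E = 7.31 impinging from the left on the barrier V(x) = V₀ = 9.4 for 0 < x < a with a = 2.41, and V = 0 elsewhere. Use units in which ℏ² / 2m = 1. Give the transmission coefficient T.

E < V₀: inside the barrier ψ ∝ e^{±κx} with κ = √(2m(V₀ − E))/ℏ = 1.446.
κa = 3.484, sinh(κa) = 16.28.
The exact tunnelling result is T⁻¹ = 1 + V₀² sinh²(κa) / [4E(V₀ − E)] = 384.3, so T = 0.00260.

T = 0.00260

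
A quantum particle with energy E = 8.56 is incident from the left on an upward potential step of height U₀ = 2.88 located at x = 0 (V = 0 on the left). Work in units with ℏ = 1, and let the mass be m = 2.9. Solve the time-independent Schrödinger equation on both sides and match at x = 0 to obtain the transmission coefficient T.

T = 0.990

The wavenumbers are k₁ = √(2mE)/ℏ = 7.046 on the left and k₂ = √(2m(E − U₀))/ℏ = 5.740 on the right.
Matching ψ and ψ′ at x = 0 gives r = (k₁ − k₂)/(k₁ + k₂), so R = r² = 0.01044 and T = 1 − R = 0.9896.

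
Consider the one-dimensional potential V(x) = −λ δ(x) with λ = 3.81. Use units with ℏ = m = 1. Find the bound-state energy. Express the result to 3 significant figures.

For x ≠ 0 the bound state is ψ ∝ e^{−κ|x|}; integrating the TISE across the delta gives the cusp condition 2κ = 2mλ/ℏ², so κ = 3.810.
Then E = −ℏ²κ²/(2m) = −mλ²/(2ℏ²) = -7.258.

E = -7.26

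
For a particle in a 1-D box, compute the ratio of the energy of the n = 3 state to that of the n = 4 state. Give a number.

Since E_n ∝ n², the ratio is (3/4)² = 0.5625.

0.5625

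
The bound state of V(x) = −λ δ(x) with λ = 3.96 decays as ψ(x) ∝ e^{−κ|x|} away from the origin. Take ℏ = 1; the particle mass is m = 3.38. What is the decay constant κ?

Integrating the TISE across x = 0 gives the cusp condition ψ'(0⁺) − ψ'(0⁻) = −(2mλ/ℏ²)ψ(0).
With ψ ∝ e^{−κ|x|} this yields −2κ = −2mλ/ℏ², so κ = mλ/ℏ² = 13.38.

κ = 13.4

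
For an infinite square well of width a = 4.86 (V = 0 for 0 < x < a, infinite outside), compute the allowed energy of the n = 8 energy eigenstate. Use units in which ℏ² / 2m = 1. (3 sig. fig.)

Requiring ψ(0) = ψ(a) = 0 quantises k = nπ/a, hence E_n = ℏ²k²/2m = n²π²ℏ²/(2ma²).
E_8 = 8² × π² / (2 × 0.5 × 4.86²) = 26.74.

E = 26.7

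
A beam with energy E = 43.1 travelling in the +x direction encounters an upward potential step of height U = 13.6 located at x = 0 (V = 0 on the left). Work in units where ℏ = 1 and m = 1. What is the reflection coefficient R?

R = 0.00893

On each side the TISE gives plane waves with k = √(2m(E − V))/ℏ: k₁ = √(2·1·43.1) = 9.284, k₂ = √(2·1·29.5) = 7.681.
Continuity of ψ and ψ′ at the step yields the reflection amplitude r = (k₁ − k₂)/(k₁ + k₂) = 0.09450; thus R = |r|² = 0.008930, T = 0.9911.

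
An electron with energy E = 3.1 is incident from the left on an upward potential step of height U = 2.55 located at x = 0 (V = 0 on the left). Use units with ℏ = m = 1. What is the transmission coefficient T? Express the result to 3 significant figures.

T = 0.834

The wavenumbers are k₁ = √(2mE)/ℏ = 2.490 on the left and k₂ = √(2m(E − U))/ℏ = 1.049 on the right.
Matching ψ and ψ′ at x = 0 gives r = (k₁ − k₂)/(k₁ + k₂), so R = r² = 0.1659 and T = 1 − R = 0.8341.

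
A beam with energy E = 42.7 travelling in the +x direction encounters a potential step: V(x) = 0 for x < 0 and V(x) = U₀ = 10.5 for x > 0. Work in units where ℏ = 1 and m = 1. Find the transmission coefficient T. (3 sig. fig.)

T = 0.995

On each side the TISE gives plane waves with k = √(2m(E − V))/ℏ: k₁ = √(2·1·42.7) = 9.241, k₂ = √(2·1·32.2) = 8.025.
Continuity of ψ and ψ′ at the step yields the reflection amplitude r = (k₁ − k₂)/(k₁ + k₂) = 0.07044; thus R = |r|² = 0.004962, T = 0.9950.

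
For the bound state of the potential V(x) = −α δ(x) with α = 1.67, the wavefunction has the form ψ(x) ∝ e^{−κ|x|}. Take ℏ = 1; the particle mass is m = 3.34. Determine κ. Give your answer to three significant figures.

Integrate −(ℏ²/2m)ψ'' − αδ(x)ψ = Eψ from −ε to +ε: the ψ'' term gives ψ'(0⁺) − ψ'(0⁻) and the δ term gives −(2mα/ℏ²)ψ(0).
With ψ ∝ e^{−κ|x|} this yields −2κ = −2mα/ℏ², so κ = mα/ℏ² = 5.578.

κ = 5.58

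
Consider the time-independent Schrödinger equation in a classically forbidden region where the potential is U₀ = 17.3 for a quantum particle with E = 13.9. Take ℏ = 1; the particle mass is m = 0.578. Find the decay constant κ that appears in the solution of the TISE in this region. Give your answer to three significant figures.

Since E < U₀ the TISE in this region is ψ'' = κ²ψ with κ = √(2m(U₀ − E))/ℏ.
κ = √(2 × 0.578 × 3.4) = 1.983.

κ = 1.98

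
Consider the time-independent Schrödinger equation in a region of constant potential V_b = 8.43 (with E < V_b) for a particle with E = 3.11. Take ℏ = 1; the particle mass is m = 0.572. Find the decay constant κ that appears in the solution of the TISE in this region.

κ = 2.47

Since E < V_b the TISE in this region is ψ'' = κ²ψ with κ = √(2m(V_b − E))/ℏ.
κ = √(2 × 0.572 × 5.32) = 2.467.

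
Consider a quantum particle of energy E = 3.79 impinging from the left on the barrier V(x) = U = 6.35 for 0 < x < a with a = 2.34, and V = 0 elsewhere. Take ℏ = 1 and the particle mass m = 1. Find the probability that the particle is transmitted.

E < U: inside the barrier ψ ∝ e^{±κx} with κ = √(2m(U − E))/ℏ = 2.263.
κa = 5.295, sinh(κa) = 99.65.
Matching ψ, ψ′ at both faces gives T = [1 + U² sinh²(κa) / (4E(U − E))]⁻¹ = 1/10320 = 0.0000969.

T = 0.0000969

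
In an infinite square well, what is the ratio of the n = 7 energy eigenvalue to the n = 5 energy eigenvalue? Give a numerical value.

E_n = n²π²ℏ²/(2mL²) so the ratio is n₂²/n₁² = 49/25 = 1.96.

1.96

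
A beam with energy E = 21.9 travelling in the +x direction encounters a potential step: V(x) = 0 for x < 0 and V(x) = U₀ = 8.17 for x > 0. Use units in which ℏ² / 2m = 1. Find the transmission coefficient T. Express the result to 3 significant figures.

T = 0.986

On each side the TISE gives plane waves with k = √(2m(E − V))/ℏ: k₁ = √(2·½·21.9) = 4.680, k₂ = √(2·½·13.73) = 3.705.
Matching ψ and ψ′ at x = 0 gives r = (k₁ − k₂)/(k₁ + k₂), so R = r² = 0.01350 and T = 1 − R = 0.9865.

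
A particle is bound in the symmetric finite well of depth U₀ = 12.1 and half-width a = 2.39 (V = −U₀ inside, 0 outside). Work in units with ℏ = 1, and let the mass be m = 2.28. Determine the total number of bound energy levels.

The dimensionless depth is z₀ = a√(2mU₀)/ℏ = 2.39 × √(55.18) = 17.75.
The even/odd transcendental equations gain one root per π/2 in z₀, giving N = 1 + ⌊2z₀/π⌋ = 1 + ⌊11.30⌋ = 12.

N = 12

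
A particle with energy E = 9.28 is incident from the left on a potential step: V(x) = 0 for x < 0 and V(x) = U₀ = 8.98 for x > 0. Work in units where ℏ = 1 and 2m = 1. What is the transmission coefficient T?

The wavenumbers are k₁ = √(2mE)/ℏ = 3.046 on the left and k₂ = √(2m(E − U₀))/ℏ = 0.5477 on the right.
Continuity of ψ and ψ′ at the step yields the reflection amplitude r = (k₁ − k₂)/(k₁ + k₂) = 0.6952; thus R = |r|² = 0.4833, T = 0.5167.

T = 0.517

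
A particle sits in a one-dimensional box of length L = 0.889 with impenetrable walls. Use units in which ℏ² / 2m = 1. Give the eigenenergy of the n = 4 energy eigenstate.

E = 200

Requiring ψ(0) = ψ(L) = 0 quantises k = nπ/L, hence E_n = ℏ²k²/2m = n²π²ℏ²/(2mL²).
E_4 = 4² × π² / (2 × 0.5 × 0.889²) = 199.8.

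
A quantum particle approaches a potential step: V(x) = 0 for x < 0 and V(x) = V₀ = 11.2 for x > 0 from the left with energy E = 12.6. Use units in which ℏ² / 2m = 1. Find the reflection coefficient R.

The wavenumbers are k₁ = √(2mE)/ℏ = 3.550 on the left and k₂ = √(2m(E − V₀))/ℏ = 1.183 on the right.
Continuity of ψ and ψ′ at the step yields the reflection amplitude r = (k₁ − k₂)/(k₁ + k₂) = 0.5000; thus R = |r|² = 0.2500, T = 0.7500.

R = 0.250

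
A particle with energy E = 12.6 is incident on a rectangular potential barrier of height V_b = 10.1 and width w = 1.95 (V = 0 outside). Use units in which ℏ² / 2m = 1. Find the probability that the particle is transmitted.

T = 0.997

Above the barrier the interior wavenumber is k₂ = √(2m(E − V_b))/ℏ = 1.581, giving phase k₂w = 3.083.
Matching at both interfaces gives T⁻¹ = 1 + V_b² sin²(k₂w) / [4E(E − V_b)] = 1.003, hence T = 0.997.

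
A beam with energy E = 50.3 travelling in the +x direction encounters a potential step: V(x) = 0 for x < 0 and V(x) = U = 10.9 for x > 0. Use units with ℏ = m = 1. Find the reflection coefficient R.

R = 0.00372

On each side the TISE gives plane waves with k = √(2m(E − V))/ℏ: k₁ = √(2·1·50.3) = 10.03, k₂ = √(2·1·39.4) = 8.877.
Continuity of ψ and ψ′ at the step yields the reflection amplitude r = (k₁ − k₂)/(k₁ + k₂) = 0.06098; thus R = |r|² = 0.003719, T = 0.9963.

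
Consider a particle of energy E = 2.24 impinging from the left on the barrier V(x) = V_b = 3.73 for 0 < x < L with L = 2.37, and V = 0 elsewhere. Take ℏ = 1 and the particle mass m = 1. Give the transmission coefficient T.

T = 0.00107

E < V_b: inside the barrier ψ ∝ e^{±κx} with κ = √(2m(V_b − E))/ℏ = 1.726.
κL = 4.091, sinh(κL) = 29.90.
Matching ψ, ψ′ at both faces gives T = [1 + V_b² sinh²(κL) / (4E(V_b − E))]⁻¹ = 1/932.6 = 0.00107.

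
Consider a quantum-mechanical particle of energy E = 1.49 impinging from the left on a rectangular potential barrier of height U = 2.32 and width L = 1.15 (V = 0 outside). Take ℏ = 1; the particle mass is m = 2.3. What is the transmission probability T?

T = 0.0403

E < U: inside the barrier ψ ∝ e^{±κx} with κ = √(2m(U − E))/ℏ = 1.954.
κL = 2.247, sinh(κL) = 4.677.
The exact tunnelling result is T⁻¹ = 1 + U² sinh²(κL) / [4E(U − E)] = 24.80, so T = 0.0403.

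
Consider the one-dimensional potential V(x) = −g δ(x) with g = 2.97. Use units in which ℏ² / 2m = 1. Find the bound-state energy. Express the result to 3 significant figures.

E = -2.21

For x ≠ 0 the bound state is ψ ∝ e^{−κ|x|}; integrating the TISE across the delta gives the cusp condition 2κ = 2mg/ℏ², so κ = 1.485.
Then E = −ℏ²κ²/(2m) = −mg²/(2ℏ²) = -2.205.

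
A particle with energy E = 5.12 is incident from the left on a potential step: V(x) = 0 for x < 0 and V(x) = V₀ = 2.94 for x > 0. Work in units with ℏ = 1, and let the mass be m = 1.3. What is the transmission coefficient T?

T = 0.956

The wavenumbers are k₁ = √(2mE)/ℏ = 3.649 on the left and k₂ = √(2m(E − V₀))/ℏ = 2.381 on the right.
Continuity of ψ and ψ′ at the step yields the reflection amplitude r = (k₁ − k₂)/(k₁ + k₂) = 0.2103; thus R = |r|² = 0.04421, T = 0.9558.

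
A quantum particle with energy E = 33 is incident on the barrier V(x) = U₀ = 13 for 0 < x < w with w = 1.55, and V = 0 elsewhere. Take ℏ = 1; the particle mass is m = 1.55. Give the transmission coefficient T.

E > U₀: inside the barrier k₂ = √(2m(E − U₀))/ℏ = 7.874, k₂w = 12.20.
T = [1 + U₀² sin²(k₂w) / (4E(E − U₀))]⁻¹ = 1/1.008 = 0.992.

T = 0.992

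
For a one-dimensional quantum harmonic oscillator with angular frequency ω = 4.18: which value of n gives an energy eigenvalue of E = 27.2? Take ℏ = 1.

n = 6

Invert E_n = (n + ½)ℏω: n = E/ℏω − ½ = 6.007, so n = 6.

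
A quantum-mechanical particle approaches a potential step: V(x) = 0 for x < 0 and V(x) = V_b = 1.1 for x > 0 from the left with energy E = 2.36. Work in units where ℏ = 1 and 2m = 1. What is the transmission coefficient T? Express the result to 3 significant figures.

T = 0.976

On each side the TISE gives plane waves with k = √(2m(E − V))/ℏ: k₁ = √(2·½·2.36) = 1.536, k₂ = √(2·½·1.26) = 1.122.
Matching ψ and ψ′ at x = 0 gives r = (k₁ − k₂)/(k₁ + k₂), so R = r² = 0.02422 and T = 1 − R = 0.9758.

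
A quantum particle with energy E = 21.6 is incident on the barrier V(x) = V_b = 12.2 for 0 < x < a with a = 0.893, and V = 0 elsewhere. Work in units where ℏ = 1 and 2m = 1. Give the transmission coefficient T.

E > V_b: inside the barrier k₂ = √(2m(E − V_b))/ℏ = 3.066, k₂a = 2.738.
Matching at both interfaces gives T⁻¹ = 1 + V_b² sin²(k₂a) / [4E(E − V_b)] = 1.028, hence T = 0.972.

T = 0.972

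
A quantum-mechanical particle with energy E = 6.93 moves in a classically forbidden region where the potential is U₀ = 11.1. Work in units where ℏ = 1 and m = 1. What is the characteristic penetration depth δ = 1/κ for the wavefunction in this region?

δ = 0.346

Since E < U₀ the TISE in this region is ψ'' = κ²ψ with κ = √(2m(U₀ − E))/ℏ.
κ = √(2 × 1 × 4.17) = 2.888. The penetration depth is δ = 1/κ = 0.346.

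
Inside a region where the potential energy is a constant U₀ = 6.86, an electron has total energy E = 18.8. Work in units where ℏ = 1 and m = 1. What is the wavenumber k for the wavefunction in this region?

With E > U₀ the solution is oscillatory, ψ ∝ e^{±ikx} with k = √(2m(E − U₀))/ℏ.
k = √(2 × 1 × 11.94) = 4.887.

k = 4.89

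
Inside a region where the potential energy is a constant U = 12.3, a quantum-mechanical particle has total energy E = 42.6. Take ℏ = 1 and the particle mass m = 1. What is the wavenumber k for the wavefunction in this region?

k = 7.78

With E > U the solution is oscillatory, ψ ∝ e^{±ikx} with k = √(2m(E − U))/ℏ.
k = √(2 × 1 × 30.3) = 7.785.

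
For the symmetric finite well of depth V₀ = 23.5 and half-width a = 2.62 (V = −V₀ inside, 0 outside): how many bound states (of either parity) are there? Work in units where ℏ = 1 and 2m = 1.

Define the well-strength parameter z₀ = (a/ℏ)√(2mV₀) = 2.62 × √(2·0.5·23.5) = 12.70.
A new bound state (alternating even/odd) appears each time z₀ passes a multiple of π/2, so N = ⌊2z₀/π⌋ + 1 = ⌊8.086⌋ + 1 = 9.

N = 9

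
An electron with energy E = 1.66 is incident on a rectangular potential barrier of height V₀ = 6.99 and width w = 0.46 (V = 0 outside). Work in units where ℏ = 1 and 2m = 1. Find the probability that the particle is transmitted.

T = 0.309

E < V₀: inside the barrier ψ ∝ e^{±κx} with κ = √(2m(V₀ − E))/ℏ = 2.309.
κw = 1.062, sinh(κw) = 1.273.
The exact tunnelling result is T⁻¹ = 1 + V₀² sinh²(κw) / [4E(V₀ − E)] = 3.238, so T = 0.309.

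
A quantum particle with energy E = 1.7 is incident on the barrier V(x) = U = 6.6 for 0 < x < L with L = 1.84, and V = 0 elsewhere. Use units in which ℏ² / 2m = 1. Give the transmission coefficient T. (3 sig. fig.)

T = 0.000887

Since E < U the interior solution is evanescent with decay constant κ = √(2m(U − E))/ℏ = 2.214.
κL = 4.073, sinh(κL) = 29.36.
Matching ψ, ψ′ at both faces gives T = [1 + U² sinh²(κL) / (4E(U − E))]⁻¹ = 1/1128 = 0.000887.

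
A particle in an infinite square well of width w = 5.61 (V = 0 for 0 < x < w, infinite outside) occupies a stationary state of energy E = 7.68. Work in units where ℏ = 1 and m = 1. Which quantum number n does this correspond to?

n = 7

From E_n = n²π²ℏ²/(2mw²) invert to n = √(2mw²E)/(πℏ).
n = (5.61/π) × √(2 × 1 × 7.68) = 6.999 → n = 7.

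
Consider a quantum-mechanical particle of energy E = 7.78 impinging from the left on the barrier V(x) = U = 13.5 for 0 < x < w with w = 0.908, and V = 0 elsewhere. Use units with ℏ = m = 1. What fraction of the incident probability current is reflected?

R = 0.992

Since E < U the interior solution is evanescent with decay constant κ = √(2m(U − E))/ℏ = 3.382.
κw = 3.071, sinh(κw) = 10.76.
Matching ψ, ψ′ at both faces gives T = [1 + U² sinh²(κw) / (4E(U − E))]⁻¹ = 1/119.5 = 0.00837.
R = 1 − T = 0.992.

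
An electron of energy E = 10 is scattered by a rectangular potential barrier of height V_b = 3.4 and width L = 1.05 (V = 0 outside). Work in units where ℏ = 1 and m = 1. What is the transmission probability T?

T = 0.983

Above the barrier the interior wavenumber is k₂ = √(2m(E − V_b))/ℏ = 3.633, giving phase k₂L = 3.815.
Matching at both interfaces gives T⁻¹ = 1 + V_b² sin²(k₂L) / [4E(E − V_b)] = 1.017, hence T = 0.983.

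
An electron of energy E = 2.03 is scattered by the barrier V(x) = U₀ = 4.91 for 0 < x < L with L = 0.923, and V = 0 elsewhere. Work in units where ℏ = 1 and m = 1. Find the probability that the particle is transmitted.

T = 0.0452

Since E < U₀ the interior solution is evanescent with decay constant κ = √(2m(U₀ − E))/ℏ = 2.400.
κL = 2.215, sinh(κL) = 4.527.
The exact tunnelling result is T⁻¹ = 1 + U₀² sinh²(κL) / [4E(U₀ − E)] = 22.13, so T = 0.0452.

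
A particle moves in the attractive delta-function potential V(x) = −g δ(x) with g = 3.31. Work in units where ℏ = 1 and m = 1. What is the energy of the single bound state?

The bound state is ψ(x) = √κ e^{−κ|x|}. The derivative jump ψ'(0⁺) − ψ'(0⁻) = −(2mg/ℏ²)ψ(0) fixes κ = mg/ℏ² = 3.310.
Then E = −ℏ²κ²/(2m) = −mg²/(2ℏ²) = -5.478.

E = -5.48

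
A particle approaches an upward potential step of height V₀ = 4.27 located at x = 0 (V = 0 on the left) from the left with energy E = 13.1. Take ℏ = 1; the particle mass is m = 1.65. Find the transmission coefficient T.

T = 0.990

The wavenumbers are k₁ = √(2mE)/ℏ = 6.575 on the left and k₂ = √(2m(E − V₀))/ℏ = 5.398 on the right.
Continuity of ψ and ψ′ at the step yields the reflection amplitude r = (k₁ − k₂)/(k₁ + k₂) = 0.09830; thus R = |r|² = 0.009662, T = 0.9903.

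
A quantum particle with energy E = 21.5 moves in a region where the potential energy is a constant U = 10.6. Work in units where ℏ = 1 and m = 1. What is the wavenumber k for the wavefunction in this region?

k = 4.67

With E > U the solution is oscillatory, ψ ∝ e^{±ikx} with k = √(2m(E − U))/ℏ.
k = √(2 × 1 × 10.9) = 4.669.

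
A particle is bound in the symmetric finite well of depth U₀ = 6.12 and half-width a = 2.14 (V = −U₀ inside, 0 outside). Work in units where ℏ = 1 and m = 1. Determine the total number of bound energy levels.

N = 5

The dimensionless depth is z₀ = a√(2mU₀)/ℏ = 2.14 × √(12.24) = 7.487.
The even/odd transcendental equations gain one root per π/2 in z₀, giving N = 1 + ⌊2z₀/π⌋ = 1 + ⌊4.766⌋ = 5.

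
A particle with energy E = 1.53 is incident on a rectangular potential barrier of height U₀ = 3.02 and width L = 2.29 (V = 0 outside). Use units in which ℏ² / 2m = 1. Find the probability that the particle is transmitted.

T = 0.0148

E < U₀: inside the barrier ψ ∝ e^{±κx} with κ = √(2m(U₀ − E))/ℏ = 1.221.
κL = 2.795, sinh(κL) = 8.153.
The exact tunnelling result is T⁻¹ = 1 + U₀² sinh²(κL) / [4E(U₀ − E)] = 67.49, so T = 0.0148.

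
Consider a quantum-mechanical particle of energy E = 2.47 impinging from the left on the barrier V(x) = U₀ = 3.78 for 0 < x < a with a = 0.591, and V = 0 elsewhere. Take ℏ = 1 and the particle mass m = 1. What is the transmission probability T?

E < U₀: inside the barrier ψ ∝ e^{±κx} with κ = √(2m(U₀ − E))/ℏ = 1.619.
κa = 0.9566, sinh(κa) = 1.109.
The exact tunnelling result is T⁻¹ = 1 + U₀² sinh²(κa) / [4E(U₀ − E)] = 2.359, so T = 0.424.

T = 0.424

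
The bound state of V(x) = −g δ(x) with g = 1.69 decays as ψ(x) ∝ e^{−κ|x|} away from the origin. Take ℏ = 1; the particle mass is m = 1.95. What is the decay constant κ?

Integrate −(ℏ²/2m)ψ'' − gδ(x)ψ = Eψ from −ε to +ε: the ψ'' term gives ψ'(0⁺) − ψ'(0⁻) and the δ term gives −(2mg/ℏ²)ψ(0).
With ψ ∝ e^{−κ|x|} this yields −2κ = −2mg/ℏ², so κ = mg/ℏ² = 3.296.

κ = 3.30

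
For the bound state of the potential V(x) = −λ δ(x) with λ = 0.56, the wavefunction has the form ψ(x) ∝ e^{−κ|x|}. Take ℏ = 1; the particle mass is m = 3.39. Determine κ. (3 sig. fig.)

Integrating the TISE across x = 0 gives the cusp condition ψ'(0⁺) − ψ'(0⁻) = −(2mλ/ℏ²)ψ(0).
With ψ ∝ e^{−κ|x|} this yields −2κ = −2mλ/ℏ², so κ = mλ/ℏ² = 1.898.

κ = 1.90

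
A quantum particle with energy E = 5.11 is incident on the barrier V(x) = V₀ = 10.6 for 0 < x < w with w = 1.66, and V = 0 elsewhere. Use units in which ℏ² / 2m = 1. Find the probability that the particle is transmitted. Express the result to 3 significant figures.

E < V₀: inside the barrier ψ ∝ e^{±κx} with κ = √(2m(V₀ − E))/ℏ = 2.343.
κw = 3.890, sinh(κw) = 24.43.
Matching ψ, ψ′ at both faces gives T = [1 + V₀² sinh²(κw) / (4E(V₀ − E))]⁻¹ = 1/598.7 = 0.00167.

T = 0.00167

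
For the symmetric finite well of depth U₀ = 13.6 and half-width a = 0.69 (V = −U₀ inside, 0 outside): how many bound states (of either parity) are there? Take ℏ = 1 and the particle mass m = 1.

N = 3

Define the well-strength parameter z₀ = (a/ℏ)√(2mU₀) = 0.69 × √(2·1·13.6) = 3.599.
A new bound state (alternating even/odd) appears each time z₀ passes a multiple of π/2, so N = ⌊2z₀/π⌋ + 1 = ⌊2.291⌋ + 1 = 3.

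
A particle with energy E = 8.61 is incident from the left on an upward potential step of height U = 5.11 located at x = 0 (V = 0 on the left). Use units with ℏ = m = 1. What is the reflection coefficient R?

The wavenumbers are k₁ = √(2mE)/ℏ = 4.150 on the left and k₂ = √(2m(E − U))/ℏ = 2.646 on the right.
Matching ψ and ψ′ at x = 0 gives r = (k₁ − k₂)/(k₁ + k₂), so R = r² = 0.04898 and T = 1 − R = 0.9510.

R = 0.0490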